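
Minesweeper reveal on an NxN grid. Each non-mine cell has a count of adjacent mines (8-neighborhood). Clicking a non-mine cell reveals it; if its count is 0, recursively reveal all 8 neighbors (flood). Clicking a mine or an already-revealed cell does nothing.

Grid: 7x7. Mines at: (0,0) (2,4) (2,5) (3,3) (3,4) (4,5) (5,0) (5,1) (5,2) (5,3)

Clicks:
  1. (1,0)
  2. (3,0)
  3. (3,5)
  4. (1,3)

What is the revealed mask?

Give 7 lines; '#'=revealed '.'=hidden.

Answer: .######
#######
####...
###..#.
###....
.......
.......

Derivation:
Click 1 (1,0) count=1: revealed 1 new [(1,0)] -> total=1
Click 2 (3,0) count=0: revealed 22 new [(0,1) (0,2) (0,3) (0,4) (0,5) (0,6) (1,1) (1,2) (1,3) (1,4) (1,5) (1,6) (2,0) (2,1) (2,2) (2,3) (3,0) (3,1) (3,2) (4,0) (4,1) (4,2)] -> total=23
Click 3 (3,5) count=4: revealed 1 new [(3,5)] -> total=24
Click 4 (1,3) count=1: revealed 0 new [(none)] -> total=24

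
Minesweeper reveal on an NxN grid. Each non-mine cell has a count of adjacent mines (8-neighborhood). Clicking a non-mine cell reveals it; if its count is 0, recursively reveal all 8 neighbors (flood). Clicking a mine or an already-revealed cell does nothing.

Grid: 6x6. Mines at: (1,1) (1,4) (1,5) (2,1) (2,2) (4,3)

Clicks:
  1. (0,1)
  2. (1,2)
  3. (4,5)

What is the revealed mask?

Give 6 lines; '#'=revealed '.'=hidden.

Click 1 (0,1) count=1: revealed 1 new [(0,1)] -> total=1
Click 2 (1,2) count=3: revealed 1 new [(1,2)] -> total=2
Click 3 (4,5) count=0: revealed 8 new [(2,4) (2,5) (3,4) (3,5) (4,4) (4,5) (5,4) (5,5)] -> total=10

Answer: .#....
..#...
....##
....##
....##
....##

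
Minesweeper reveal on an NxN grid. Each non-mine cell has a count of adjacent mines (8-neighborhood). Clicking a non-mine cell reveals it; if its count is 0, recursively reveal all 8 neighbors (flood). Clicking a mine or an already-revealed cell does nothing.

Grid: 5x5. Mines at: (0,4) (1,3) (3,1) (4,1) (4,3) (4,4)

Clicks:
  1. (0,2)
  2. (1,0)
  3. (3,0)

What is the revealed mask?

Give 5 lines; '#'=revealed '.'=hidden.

Click 1 (0,2) count=1: revealed 1 new [(0,2)] -> total=1
Click 2 (1,0) count=0: revealed 8 new [(0,0) (0,1) (1,0) (1,1) (1,2) (2,0) (2,1) (2,2)] -> total=9
Click 3 (3,0) count=2: revealed 1 new [(3,0)] -> total=10

Answer: ###..
###..
###..
#....
.....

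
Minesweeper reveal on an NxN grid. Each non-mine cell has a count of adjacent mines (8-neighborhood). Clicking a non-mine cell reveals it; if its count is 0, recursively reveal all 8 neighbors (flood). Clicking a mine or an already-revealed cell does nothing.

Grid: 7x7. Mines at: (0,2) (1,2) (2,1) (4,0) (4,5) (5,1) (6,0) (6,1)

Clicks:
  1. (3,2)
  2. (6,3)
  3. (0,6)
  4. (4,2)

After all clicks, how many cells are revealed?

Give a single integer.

Answer: 31

Derivation:
Click 1 (3,2) count=1: revealed 1 new [(3,2)] -> total=1
Click 2 (6,3) count=0: revealed 30 new [(0,3) (0,4) (0,5) (0,6) (1,3) (1,4) (1,5) (1,6) (2,2) (2,3) (2,4) (2,5) (2,6) (3,3) (3,4) (3,5) (3,6) (4,2) (4,3) (4,4) (5,2) (5,3) (5,4) (5,5) (5,6) (6,2) (6,3) (6,4) (6,5) (6,6)] -> total=31
Click 3 (0,6) count=0: revealed 0 new [(none)] -> total=31
Click 4 (4,2) count=1: revealed 0 new [(none)] -> total=31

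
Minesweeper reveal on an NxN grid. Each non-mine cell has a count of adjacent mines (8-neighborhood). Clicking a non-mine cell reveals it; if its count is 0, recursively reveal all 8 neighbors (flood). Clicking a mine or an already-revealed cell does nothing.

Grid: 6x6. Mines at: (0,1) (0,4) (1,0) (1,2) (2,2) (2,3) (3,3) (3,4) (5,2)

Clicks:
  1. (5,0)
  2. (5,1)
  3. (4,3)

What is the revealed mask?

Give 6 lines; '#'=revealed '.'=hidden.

Click 1 (5,0) count=0: revealed 8 new [(2,0) (2,1) (3,0) (3,1) (4,0) (4,1) (5,0) (5,1)] -> total=8
Click 2 (5,1) count=1: revealed 0 new [(none)] -> total=8
Click 3 (4,3) count=3: revealed 1 new [(4,3)] -> total=9

Answer: ......
......
##....
##....
##.#..
##....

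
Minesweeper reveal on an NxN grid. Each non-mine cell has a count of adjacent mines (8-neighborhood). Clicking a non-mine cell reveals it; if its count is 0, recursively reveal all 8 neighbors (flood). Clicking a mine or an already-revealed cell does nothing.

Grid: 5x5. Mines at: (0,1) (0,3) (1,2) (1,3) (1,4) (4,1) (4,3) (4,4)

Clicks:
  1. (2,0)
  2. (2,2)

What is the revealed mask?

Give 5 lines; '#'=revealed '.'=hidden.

Click 1 (2,0) count=0: revealed 6 new [(1,0) (1,1) (2,0) (2,1) (3,0) (3,1)] -> total=6
Click 2 (2,2) count=2: revealed 1 new [(2,2)] -> total=7

Answer: .....
##...
###..
##...
.....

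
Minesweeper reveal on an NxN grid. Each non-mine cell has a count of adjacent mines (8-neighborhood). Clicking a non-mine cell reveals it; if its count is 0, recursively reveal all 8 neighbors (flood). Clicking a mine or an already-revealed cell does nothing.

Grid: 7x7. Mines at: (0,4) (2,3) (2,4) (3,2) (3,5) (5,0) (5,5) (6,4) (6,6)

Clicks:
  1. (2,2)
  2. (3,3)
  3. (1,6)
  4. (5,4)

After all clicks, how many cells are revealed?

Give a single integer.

Click 1 (2,2) count=2: revealed 1 new [(2,2)] -> total=1
Click 2 (3,3) count=3: revealed 1 new [(3,3)] -> total=2
Click 3 (1,6) count=0: revealed 6 new [(0,5) (0,6) (1,5) (1,6) (2,5) (2,6)] -> total=8
Click 4 (5,4) count=2: revealed 1 new [(5,4)] -> total=9

Answer: 9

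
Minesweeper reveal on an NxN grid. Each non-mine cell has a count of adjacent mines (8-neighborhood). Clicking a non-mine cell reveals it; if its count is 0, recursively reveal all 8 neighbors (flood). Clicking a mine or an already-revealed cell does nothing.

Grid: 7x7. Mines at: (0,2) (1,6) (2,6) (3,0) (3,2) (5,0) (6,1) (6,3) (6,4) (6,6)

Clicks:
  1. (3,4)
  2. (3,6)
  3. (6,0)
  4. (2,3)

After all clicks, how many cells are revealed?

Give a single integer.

Click 1 (3,4) count=0: revealed 21 new [(0,3) (0,4) (0,5) (1,3) (1,4) (1,5) (2,3) (2,4) (2,5) (3,3) (3,4) (3,5) (3,6) (4,3) (4,4) (4,5) (4,6) (5,3) (5,4) (5,5) (5,6)] -> total=21
Click 2 (3,6) count=1: revealed 0 new [(none)] -> total=21
Click 3 (6,0) count=2: revealed 1 new [(6,0)] -> total=22
Click 4 (2,3) count=1: revealed 0 new [(none)] -> total=22

Answer: 22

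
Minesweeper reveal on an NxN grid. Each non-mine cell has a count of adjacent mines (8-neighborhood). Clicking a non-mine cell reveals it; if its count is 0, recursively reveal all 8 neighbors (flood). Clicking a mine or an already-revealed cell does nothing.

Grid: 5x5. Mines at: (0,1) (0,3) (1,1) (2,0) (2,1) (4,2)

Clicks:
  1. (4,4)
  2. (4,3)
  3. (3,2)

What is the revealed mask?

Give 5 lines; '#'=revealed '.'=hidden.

Answer: .....
..###
..###
..###
...##

Derivation:
Click 1 (4,4) count=0: revealed 11 new [(1,2) (1,3) (1,4) (2,2) (2,3) (2,4) (3,2) (3,3) (3,4) (4,3) (4,4)] -> total=11
Click 2 (4,3) count=1: revealed 0 new [(none)] -> total=11
Click 3 (3,2) count=2: revealed 0 new [(none)] -> total=11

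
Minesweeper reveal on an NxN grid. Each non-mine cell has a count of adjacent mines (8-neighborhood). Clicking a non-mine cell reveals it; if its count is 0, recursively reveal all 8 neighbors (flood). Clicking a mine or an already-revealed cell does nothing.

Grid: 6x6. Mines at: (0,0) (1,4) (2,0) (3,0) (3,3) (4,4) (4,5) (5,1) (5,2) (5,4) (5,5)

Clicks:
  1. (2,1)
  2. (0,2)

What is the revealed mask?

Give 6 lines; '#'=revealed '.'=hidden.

Answer: .###..
.###..
.###..
......
......
......

Derivation:
Click 1 (2,1) count=2: revealed 1 new [(2,1)] -> total=1
Click 2 (0,2) count=0: revealed 8 new [(0,1) (0,2) (0,3) (1,1) (1,2) (1,3) (2,2) (2,3)] -> total=9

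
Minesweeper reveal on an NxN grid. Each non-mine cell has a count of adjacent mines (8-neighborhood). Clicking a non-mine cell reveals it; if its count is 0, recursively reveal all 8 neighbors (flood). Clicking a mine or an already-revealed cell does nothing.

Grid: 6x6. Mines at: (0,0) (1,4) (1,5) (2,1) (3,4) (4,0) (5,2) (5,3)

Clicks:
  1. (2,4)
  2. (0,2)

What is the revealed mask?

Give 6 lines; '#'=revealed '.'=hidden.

Click 1 (2,4) count=3: revealed 1 new [(2,4)] -> total=1
Click 2 (0,2) count=0: revealed 6 new [(0,1) (0,2) (0,3) (1,1) (1,2) (1,3)] -> total=7

Answer: .###..
.###..
....#.
......
......
......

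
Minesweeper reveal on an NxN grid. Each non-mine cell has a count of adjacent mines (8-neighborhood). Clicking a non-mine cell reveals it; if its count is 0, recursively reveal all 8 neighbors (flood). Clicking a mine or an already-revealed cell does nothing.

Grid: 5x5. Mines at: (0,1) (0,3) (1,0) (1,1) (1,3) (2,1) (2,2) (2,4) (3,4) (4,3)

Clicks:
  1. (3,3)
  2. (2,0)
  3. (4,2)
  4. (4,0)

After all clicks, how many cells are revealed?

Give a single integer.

Answer: 8

Derivation:
Click 1 (3,3) count=4: revealed 1 new [(3,3)] -> total=1
Click 2 (2,0) count=3: revealed 1 new [(2,0)] -> total=2
Click 3 (4,2) count=1: revealed 1 new [(4,2)] -> total=3
Click 4 (4,0) count=0: revealed 5 new [(3,0) (3,1) (3,2) (4,0) (4,1)] -> total=8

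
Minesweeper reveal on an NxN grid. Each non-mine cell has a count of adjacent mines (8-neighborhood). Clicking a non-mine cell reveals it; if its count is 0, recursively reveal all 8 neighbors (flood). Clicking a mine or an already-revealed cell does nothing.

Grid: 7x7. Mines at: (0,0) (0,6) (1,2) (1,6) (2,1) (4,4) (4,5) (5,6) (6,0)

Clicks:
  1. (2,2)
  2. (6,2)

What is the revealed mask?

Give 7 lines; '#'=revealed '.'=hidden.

Click 1 (2,2) count=2: revealed 1 new [(2,2)] -> total=1
Click 2 (6,2) count=0: revealed 19 new [(3,0) (3,1) (3,2) (3,3) (4,0) (4,1) (4,2) (4,3) (5,0) (5,1) (5,2) (5,3) (5,4) (5,5) (6,1) (6,2) (6,3) (6,4) (6,5)] -> total=20

Answer: .......
.......
..#....
####...
####...
######.
.#####.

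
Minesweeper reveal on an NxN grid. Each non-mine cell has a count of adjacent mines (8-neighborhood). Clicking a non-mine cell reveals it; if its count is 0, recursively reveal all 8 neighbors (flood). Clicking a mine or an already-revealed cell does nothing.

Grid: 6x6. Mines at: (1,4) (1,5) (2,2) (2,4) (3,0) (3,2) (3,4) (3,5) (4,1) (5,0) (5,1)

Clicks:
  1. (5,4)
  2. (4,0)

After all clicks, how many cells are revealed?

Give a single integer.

Answer: 9

Derivation:
Click 1 (5,4) count=0: revealed 8 new [(4,2) (4,3) (4,4) (4,5) (5,2) (5,3) (5,4) (5,5)] -> total=8
Click 2 (4,0) count=4: revealed 1 new [(4,0)] -> total=9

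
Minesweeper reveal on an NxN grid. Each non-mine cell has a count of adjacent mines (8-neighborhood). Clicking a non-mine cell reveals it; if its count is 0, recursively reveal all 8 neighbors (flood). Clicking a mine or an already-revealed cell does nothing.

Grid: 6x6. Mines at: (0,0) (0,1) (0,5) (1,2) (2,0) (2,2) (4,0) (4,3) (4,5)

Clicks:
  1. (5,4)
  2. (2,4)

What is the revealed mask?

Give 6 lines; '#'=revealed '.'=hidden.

Answer: ......
...###
...###
...###
......
....#.

Derivation:
Click 1 (5,4) count=2: revealed 1 new [(5,4)] -> total=1
Click 2 (2,4) count=0: revealed 9 new [(1,3) (1,4) (1,5) (2,3) (2,4) (2,5) (3,3) (3,4) (3,5)] -> total=10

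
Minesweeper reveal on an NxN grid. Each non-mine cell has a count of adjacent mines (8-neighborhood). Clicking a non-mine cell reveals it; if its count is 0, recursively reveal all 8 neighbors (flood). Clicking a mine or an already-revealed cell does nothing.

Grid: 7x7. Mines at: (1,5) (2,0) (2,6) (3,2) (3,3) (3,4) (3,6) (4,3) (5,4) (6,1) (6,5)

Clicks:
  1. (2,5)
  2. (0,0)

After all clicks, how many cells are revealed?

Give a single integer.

Answer: 15

Derivation:
Click 1 (2,5) count=4: revealed 1 new [(2,5)] -> total=1
Click 2 (0,0) count=0: revealed 14 new [(0,0) (0,1) (0,2) (0,3) (0,4) (1,0) (1,1) (1,2) (1,3) (1,4) (2,1) (2,2) (2,3) (2,4)] -> total=15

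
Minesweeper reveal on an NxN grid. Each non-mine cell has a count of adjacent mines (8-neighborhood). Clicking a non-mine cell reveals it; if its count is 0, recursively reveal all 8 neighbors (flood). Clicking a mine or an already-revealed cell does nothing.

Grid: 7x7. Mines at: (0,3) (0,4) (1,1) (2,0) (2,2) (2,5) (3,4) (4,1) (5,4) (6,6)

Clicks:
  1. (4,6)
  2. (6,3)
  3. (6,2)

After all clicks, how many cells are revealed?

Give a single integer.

Click 1 (4,6) count=0: revealed 6 new [(3,5) (3,6) (4,5) (4,6) (5,5) (5,6)] -> total=6
Click 2 (6,3) count=1: revealed 1 new [(6,3)] -> total=7
Click 3 (6,2) count=0: revealed 7 new [(5,0) (5,1) (5,2) (5,3) (6,0) (6,1) (6,2)] -> total=14

Answer: 14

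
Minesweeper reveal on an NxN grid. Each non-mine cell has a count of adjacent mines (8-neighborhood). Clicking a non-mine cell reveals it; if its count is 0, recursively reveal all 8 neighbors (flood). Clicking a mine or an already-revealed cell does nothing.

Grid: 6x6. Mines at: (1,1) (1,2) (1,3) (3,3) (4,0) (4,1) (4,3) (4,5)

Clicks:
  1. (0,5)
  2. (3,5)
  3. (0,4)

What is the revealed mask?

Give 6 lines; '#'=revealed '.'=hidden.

Answer: ....##
....##
....##
....##
......
......

Derivation:
Click 1 (0,5) count=0: revealed 8 new [(0,4) (0,5) (1,4) (1,5) (2,4) (2,5) (3,4) (3,5)] -> total=8
Click 2 (3,5) count=1: revealed 0 new [(none)] -> total=8
Click 3 (0,4) count=1: revealed 0 new [(none)] -> total=8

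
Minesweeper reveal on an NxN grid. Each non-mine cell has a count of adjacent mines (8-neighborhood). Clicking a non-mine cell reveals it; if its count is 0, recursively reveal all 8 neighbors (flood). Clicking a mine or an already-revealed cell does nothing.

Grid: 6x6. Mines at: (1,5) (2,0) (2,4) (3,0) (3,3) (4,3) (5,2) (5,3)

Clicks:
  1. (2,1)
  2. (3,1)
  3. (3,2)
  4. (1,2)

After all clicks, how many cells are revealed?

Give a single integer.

Click 1 (2,1) count=2: revealed 1 new [(2,1)] -> total=1
Click 2 (3,1) count=2: revealed 1 new [(3,1)] -> total=2
Click 3 (3,2) count=2: revealed 1 new [(3,2)] -> total=3
Click 4 (1,2) count=0: revealed 12 new [(0,0) (0,1) (0,2) (0,3) (0,4) (1,0) (1,1) (1,2) (1,3) (1,4) (2,2) (2,3)] -> total=15

Answer: 15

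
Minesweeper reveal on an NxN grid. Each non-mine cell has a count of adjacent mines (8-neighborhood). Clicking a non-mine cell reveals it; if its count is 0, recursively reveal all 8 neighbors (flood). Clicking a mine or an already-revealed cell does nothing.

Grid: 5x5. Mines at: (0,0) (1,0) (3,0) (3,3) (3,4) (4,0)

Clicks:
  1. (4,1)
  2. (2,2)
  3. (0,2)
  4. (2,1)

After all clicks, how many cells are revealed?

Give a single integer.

Answer: 13

Derivation:
Click 1 (4,1) count=2: revealed 1 new [(4,1)] -> total=1
Click 2 (2,2) count=1: revealed 1 new [(2,2)] -> total=2
Click 3 (0,2) count=0: revealed 11 new [(0,1) (0,2) (0,3) (0,4) (1,1) (1,2) (1,3) (1,4) (2,1) (2,3) (2,4)] -> total=13
Click 4 (2,1) count=2: revealed 0 new [(none)] -> total=13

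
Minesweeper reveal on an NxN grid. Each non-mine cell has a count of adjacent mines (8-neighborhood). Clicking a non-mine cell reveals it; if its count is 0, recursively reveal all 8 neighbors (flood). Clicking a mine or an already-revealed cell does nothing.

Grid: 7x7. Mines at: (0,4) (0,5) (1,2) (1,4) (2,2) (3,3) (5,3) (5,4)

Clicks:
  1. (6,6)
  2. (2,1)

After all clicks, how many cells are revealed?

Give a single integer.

Click 1 (6,6) count=0: revealed 15 new [(1,5) (1,6) (2,4) (2,5) (2,6) (3,4) (3,5) (3,6) (4,4) (4,5) (4,6) (5,5) (5,6) (6,5) (6,6)] -> total=15
Click 2 (2,1) count=2: revealed 1 new [(2,1)] -> total=16

Answer: 16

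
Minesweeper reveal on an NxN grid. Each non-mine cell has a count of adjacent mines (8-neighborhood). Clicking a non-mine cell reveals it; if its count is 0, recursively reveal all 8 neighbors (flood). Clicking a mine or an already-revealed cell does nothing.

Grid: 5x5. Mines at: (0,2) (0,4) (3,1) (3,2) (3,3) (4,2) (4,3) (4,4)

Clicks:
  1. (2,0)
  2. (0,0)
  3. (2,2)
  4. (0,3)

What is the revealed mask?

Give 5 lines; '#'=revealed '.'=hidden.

Answer: ##.#.
##...
###..
.....
.....

Derivation:
Click 1 (2,0) count=1: revealed 1 new [(2,0)] -> total=1
Click 2 (0,0) count=0: revealed 5 new [(0,0) (0,1) (1,0) (1,1) (2,1)] -> total=6
Click 3 (2,2) count=3: revealed 1 new [(2,2)] -> total=7
Click 4 (0,3) count=2: revealed 1 new [(0,3)] -> total=8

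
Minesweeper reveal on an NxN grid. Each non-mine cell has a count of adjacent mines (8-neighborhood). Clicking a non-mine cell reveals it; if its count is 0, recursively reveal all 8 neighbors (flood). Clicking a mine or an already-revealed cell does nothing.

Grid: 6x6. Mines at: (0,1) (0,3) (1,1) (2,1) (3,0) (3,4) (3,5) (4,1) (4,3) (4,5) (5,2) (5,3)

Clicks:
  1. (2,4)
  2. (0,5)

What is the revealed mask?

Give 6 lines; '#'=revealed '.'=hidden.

Answer: ....##
....##
....##
......
......
......

Derivation:
Click 1 (2,4) count=2: revealed 1 new [(2,4)] -> total=1
Click 2 (0,5) count=0: revealed 5 new [(0,4) (0,5) (1,4) (1,5) (2,5)] -> total=6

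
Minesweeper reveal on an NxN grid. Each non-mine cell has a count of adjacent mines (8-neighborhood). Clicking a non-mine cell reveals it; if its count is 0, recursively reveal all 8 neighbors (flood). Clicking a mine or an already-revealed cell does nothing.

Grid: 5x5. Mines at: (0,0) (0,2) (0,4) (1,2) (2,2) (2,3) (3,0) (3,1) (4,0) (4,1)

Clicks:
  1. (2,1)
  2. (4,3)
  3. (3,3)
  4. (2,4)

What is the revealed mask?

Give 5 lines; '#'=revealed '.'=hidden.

Answer: .....
.....
.#..#
..###
..###

Derivation:
Click 1 (2,1) count=4: revealed 1 new [(2,1)] -> total=1
Click 2 (4,3) count=0: revealed 6 new [(3,2) (3,3) (3,4) (4,2) (4,3) (4,4)] -> total=7
Click 3 (3,3) count=2: revealed 0 new [(none)] -> total=7
Click 4 (2,4) count=1: revealed 1 new [(2,4)] -> total=8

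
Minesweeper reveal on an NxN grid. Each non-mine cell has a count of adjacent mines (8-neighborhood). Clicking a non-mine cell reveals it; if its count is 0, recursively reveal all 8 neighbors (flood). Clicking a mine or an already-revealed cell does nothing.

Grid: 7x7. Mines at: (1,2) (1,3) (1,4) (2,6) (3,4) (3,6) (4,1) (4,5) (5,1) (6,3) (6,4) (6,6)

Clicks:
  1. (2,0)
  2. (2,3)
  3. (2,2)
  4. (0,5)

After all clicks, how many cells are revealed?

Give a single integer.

Answer: 11

Derivation:
Click 1 (2,0) count=0: revealed 8 new [(0,0) (0,1) (1,0) (1,1) (2,0) (2,1) (3,0) (3,1)] -> total=8
Click 2 (2,3) count=4: revealed 1 new [(2,3)] -> total=9
Click 3 (2,2) count=2: revealed 1 new [(2,2)] -> total=10
Click 4 (0,5) count=1: revealed 1 new [(0,5)] -> total=11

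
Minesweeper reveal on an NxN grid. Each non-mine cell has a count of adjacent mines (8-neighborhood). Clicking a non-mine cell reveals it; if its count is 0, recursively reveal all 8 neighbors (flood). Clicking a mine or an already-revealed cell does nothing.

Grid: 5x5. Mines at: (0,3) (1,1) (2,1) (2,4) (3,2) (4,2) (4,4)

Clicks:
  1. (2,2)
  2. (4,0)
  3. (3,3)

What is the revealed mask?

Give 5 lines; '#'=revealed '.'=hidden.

Answer: .....
.....
..#..
##.#.
##...

Derivation:
Click 1 (2,2) count=3: revealed 1 new [(2,2)] -> total=1
Click 2 (4,0) count=0: revealed 4 new [(3,0) (3,1) (4,0) (4,1)] -> total=5
Click 3 (3,3) count=4: revealed 1 new [(3,3)] -> total=6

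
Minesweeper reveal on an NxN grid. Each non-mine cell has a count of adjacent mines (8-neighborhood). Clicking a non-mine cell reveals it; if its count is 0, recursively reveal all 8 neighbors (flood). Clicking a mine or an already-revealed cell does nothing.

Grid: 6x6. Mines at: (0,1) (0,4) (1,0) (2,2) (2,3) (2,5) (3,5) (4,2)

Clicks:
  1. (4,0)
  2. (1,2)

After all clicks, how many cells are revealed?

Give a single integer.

Answer: 9

Derivation:
Click 1 (4,0) count=0: revealed 8 new [(2,0) (2,1) (3,0) (3,1) (4,0) (4,1) (5,0) (5,1)] -> total=8
Click 2 (1,2) count=3: revealed 1 new [(1,2)] -> total=9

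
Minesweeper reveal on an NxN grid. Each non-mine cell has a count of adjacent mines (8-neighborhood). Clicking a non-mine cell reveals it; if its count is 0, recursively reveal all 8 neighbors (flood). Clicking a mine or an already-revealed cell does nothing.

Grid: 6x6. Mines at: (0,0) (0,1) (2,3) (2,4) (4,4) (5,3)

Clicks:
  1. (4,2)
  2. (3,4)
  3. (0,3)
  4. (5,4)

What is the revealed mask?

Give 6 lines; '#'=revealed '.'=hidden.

Click 1 (4,2) count=1: revealed 1 new [(4,2)] -> total=1
Click 2 (3,4) count=3: revealed 1 new [(3,4)] -> total=2
Click 3 (0,3) count=0: revealed 8 new [(0,2) (0,3) (0,4) (0,5) (1,2) (1,3) (1,4) (1,5)] -> total=10
Click 4 (5,4) count=2: revealed 1 new [(5,4)] -> total=11

Answer: ..####
..####
......
....#.
..#...
....#.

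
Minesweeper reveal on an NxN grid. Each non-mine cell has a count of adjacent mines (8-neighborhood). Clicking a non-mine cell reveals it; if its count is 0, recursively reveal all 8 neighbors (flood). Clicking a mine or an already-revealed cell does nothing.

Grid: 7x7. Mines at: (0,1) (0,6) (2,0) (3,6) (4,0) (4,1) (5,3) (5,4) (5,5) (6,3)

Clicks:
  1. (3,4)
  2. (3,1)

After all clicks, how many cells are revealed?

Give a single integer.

Click 1 (3,4) count=0: revealed 23 new [(0,2) (0,3) (0,4) (0,5) (1,1) (1,2) (1,3) (1,4) (1,5) (2,1) (2,2) (2,3) (2,4) (2,5) (3,1) (3,2) (3,3) (3,4) (3,5) (4,2) (4,3) (4,4) (4,5)] -> total=23
Click 2 (3,1) count=3: revealed 0 new [(none)] -> total=23

Answer: 23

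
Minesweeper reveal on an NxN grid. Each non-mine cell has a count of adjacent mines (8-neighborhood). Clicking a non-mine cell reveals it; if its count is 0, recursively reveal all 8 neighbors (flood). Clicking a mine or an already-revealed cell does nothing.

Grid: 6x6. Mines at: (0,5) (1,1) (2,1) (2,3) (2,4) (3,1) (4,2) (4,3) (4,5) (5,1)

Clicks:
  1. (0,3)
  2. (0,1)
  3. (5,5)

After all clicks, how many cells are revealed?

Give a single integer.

Answer: 8

Derivation:
Click 1 (0,3) count=0: revealed 6 new [(0,2) (0,3) (0,4) (1,2) (1,3) (1,4)] -> total=6
Click 2 (0,1) count=1: revealed 1 new [(0,1)] -> total=7
Click 3 (5,5) count=1: revealed 1 new [(5,5)] -> total=8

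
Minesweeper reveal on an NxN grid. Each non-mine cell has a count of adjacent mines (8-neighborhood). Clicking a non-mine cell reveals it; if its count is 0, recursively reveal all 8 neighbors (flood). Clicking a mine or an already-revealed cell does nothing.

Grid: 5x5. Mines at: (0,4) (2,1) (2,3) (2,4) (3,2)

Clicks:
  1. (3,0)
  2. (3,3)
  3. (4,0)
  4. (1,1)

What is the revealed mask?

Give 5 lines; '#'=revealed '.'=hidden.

Click 1 (3,0) count=1: revealed 1 new [(3,0)] -> total=1
Click 2 (3,3) count=3: revealed 1 new [(3,3)] -> total=2
Click 3 (4,0) count=0: revealed 3 new [(3,1) (4,0) (4,1)] -> total=5
Click 4 (1,1) count=1: revealed 1 new [(1,1)] -> total=6

Answer: .....
.#...
.....
##.#.
##...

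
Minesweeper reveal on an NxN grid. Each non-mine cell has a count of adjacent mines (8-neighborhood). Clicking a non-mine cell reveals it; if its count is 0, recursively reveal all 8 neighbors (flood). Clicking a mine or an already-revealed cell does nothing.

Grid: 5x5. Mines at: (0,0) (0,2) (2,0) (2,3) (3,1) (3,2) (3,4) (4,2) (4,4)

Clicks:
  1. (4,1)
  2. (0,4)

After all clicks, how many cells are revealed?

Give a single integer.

Click 1 (4,1) count=3: revealed 1 new [(4,1)] -> total=1
Click 2 (0,4) count=0: revealed 4 new [(0,3) (0,4) (1,3) (1,4)] -> total=5

Answer: 5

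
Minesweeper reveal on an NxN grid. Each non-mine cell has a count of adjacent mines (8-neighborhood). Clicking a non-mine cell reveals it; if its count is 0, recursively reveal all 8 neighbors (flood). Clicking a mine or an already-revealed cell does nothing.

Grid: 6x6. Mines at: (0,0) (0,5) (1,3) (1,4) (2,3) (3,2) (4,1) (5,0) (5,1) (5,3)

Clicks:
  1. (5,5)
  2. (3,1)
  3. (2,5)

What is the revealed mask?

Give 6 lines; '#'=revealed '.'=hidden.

Click 1 (5,5) count=0: revealed 8 new [(2,4) (2,5) (3,4) (3,5) (4,4) (4,5) (5,4) (5,5)] -> total=8
Click 2 (3,1) count=2: revealed 1 new [(3,1)] -> total=9
Click 3 (2,5) count=1: revealed 0 new [(none)] -> total=9

Answer: ......
......
....##
.#..##
....##
....##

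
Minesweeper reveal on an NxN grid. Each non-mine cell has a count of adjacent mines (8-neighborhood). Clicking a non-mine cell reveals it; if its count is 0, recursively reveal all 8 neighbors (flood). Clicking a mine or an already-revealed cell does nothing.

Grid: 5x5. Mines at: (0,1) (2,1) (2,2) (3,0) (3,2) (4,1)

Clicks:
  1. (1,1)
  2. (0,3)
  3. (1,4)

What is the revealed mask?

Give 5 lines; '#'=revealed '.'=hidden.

Click 1 (1,1) count=3: revealed 1 new [(1,1)] -> total=1
Click 2 (0,3) count=0: revealed 12 new [(0,2) (0,3) (0,4) (1,2) (1,3) (1,4) (2,3) (2,4) (3,3) (3,4) (4,3) (4,4)] -> total=13
Click 3 (1,4) count=0: revealed 0 new [(none)] -> total=13

Answer: ..###
.####
...##
...##
...##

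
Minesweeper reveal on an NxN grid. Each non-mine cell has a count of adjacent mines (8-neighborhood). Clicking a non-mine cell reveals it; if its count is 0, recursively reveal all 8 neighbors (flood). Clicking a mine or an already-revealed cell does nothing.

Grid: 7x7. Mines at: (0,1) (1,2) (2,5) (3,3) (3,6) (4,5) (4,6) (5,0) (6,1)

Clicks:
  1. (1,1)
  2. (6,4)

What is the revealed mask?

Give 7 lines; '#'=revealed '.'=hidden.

Click 1 (1,1) count=2: revealed 1 new [(1,1)] -> total=1
Click 2 (6,4) count=0: revealed 13 new [(4,2) (4,3) (4,4) (5,2) (5,3) (5,4) (5,5) (5,6) (6,2) (6,3) (6,4) (6,5) (6,6)] -> total=14

Answer: .......
.#.....
.......
.......
..###..
..#####
..#####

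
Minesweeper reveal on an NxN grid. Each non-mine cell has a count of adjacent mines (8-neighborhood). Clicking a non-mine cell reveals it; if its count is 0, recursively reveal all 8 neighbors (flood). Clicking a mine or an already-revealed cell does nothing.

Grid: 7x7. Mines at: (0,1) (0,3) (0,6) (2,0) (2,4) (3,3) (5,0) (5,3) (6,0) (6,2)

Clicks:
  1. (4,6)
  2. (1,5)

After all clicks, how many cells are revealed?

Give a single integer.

Click 1 (4,6) count=0: revealed 16 new [(1,5) (1,6) (2,5) (2,6) (3,4) (3,5) (3,6) (4,4) (4,5) (4,6) (5,4) (5,5) (5,6) (6,4) (6,5) (6,6)] -> total=16
Click 2 (1,5) count=2: revealed 0 new [(none)] -> total=16

Answer: 16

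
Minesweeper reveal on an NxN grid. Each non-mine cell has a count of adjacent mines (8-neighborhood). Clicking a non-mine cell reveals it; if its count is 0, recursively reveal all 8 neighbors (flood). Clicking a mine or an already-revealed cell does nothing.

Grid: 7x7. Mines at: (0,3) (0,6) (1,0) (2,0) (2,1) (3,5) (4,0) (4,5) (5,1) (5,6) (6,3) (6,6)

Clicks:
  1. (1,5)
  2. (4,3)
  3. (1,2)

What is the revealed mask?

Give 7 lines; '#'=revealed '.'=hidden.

Answer: .......
..####.
..###..
..###..
..###..
..###..
.......

Derivation:
Click 1 (1,5) count=1: revealed 1 new [(1,5)] -> total=1
Click 2 (4,3) count=0: revealed 15 new [(1,2) (1,3) (1,4) (2,2) (2,3) (2,4) (3,2) (3,3) (3,4) (4,2) (4,3) (4,4) (5,2) (5,3) (5,4)] -> total=16
Click 3 (1,2) count=2: revealed 0 new [(none)] -> total=16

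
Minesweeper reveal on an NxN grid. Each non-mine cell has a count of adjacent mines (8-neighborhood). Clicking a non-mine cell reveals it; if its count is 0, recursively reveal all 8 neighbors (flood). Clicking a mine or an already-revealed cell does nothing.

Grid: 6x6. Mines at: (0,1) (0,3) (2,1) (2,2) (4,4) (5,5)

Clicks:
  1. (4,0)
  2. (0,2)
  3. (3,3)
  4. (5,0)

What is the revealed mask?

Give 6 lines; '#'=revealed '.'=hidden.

Click 1 (4,0) count=0: revealed 12 new [(3,0) (3,1) (3,2) (3,3) (4,0) (4,1) (4,2) (4,3) (5,0) (5,1) (5,2) (5,3)] -> total=12
Click 2 (0,2) count=2: revealed 1 new [(0,2)] -> total=13
Click 3 (3,3) count=2: revealed 0 new [(none)] -> total=13
Click 4 (5,0) count=0: revealed 0 new [(none)] -> total=13

Answer: ..#...
......
......
####..
####..
####..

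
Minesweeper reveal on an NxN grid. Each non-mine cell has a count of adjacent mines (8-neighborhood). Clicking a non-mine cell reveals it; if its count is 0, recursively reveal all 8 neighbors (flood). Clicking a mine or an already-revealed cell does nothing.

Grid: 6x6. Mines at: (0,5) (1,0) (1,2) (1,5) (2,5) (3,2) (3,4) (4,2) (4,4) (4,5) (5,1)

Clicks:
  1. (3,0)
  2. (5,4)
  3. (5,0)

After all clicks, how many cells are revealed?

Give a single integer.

Click 1 (3,0) count=0: revealed 6 new [(2,0) (2,1) (3,0) (3,1) (4,0) (4,1)] -> total=6
Click 2 (5,4) count=2: revealed 1 new [(5,4)] -> total=7
Click 3 (5,0) count=1: revealed 1 new [(5,0)] -> total=8

Answer: 8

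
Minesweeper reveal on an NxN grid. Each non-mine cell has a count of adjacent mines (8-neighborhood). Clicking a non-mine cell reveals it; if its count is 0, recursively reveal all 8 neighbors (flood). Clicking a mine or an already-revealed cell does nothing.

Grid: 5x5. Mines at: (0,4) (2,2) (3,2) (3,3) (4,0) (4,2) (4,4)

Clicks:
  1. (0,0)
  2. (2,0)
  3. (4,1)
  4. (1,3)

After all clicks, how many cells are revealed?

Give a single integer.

Answer: 13

Derivation:
Click 1 (0,0) count=0: revealed 12 new [(0,0) (0,1) (0,2) (0,3) (1,0) (1,1) (1,2) (1,3) (2,0) (2,1) (3,0) (3,1)] -> total=12
Click 2 (2,0) count=0: revealed 0 new [(none)] -> total=12
Click 3 (4,1) count=3: revealed 1 new [(4,1)] -> total=13
Click 4 (1,3) count=2: revealed 0 new [(none)] -> total=13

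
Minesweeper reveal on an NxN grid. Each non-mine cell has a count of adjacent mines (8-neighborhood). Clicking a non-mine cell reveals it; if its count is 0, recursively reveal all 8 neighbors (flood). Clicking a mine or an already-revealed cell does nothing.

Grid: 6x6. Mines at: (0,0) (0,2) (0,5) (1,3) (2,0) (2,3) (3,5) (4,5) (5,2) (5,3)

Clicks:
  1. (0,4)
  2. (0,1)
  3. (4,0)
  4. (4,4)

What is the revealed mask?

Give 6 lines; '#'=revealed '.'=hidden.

Click 1 (0,4) count=2: revealed 1 new [(0,4)] -> total=1
Click 2 (0,1) count=2: revealed 1 new [(0,1)] -> total=2
Click 3 (4,0) count=0: revealed 6 new [(3,0) (3,1) (4,0) (4,1) (5,0) (5,1)] -> total=8
Click 4 (4,4) count=3: revealed 1 new [(4,4)] -> total=9

Answer: .#..#.
......
......
##....
##..#.
##....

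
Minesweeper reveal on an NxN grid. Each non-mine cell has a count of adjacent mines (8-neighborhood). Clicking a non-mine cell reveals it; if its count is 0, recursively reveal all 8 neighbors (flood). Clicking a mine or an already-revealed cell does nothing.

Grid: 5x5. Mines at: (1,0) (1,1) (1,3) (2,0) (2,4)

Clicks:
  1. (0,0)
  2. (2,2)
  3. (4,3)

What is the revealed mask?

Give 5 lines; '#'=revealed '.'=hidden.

Answer: #....
.....
.###.
#####
#####

Derivation:
Click 1 (0,0) count=2: revealed 1 new [(0,0)] -> total=1
Click 2 (2,2) count=2: revealed 1 new [(2,2)] -> total=2
Click 3 (4,3) count=0: revealed 12 new [(2,1) (2,3) (3,0) (3,1) (3,2) (3,3) (3,4) (4,0) (4,1) (4,2) (4,3) (4,4)] -> total=14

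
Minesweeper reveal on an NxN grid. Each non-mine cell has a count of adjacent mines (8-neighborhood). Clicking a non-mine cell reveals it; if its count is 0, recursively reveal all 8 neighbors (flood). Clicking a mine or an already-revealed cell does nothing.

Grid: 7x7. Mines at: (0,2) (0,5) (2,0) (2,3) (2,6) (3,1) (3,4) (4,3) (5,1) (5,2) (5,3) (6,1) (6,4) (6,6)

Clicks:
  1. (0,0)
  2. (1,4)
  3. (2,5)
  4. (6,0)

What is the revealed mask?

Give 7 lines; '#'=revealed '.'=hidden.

Answer: ##.....
##..#..
.....#.
.......
.......
.......
#......

Derivation:
Click 1 (0,0) count=0: revealed 4 new [(0,0) (0,1) (1,0) (1,1)] -> total=4
Click 2 (1,4) count=2: revealed 1 new [(1,4)] -> total=5
Click 3 (2,5) count=2: revealed 1 new [(2,5)] -> total=6
Click 4 (6,0) count=2: revealed 1 new [(6,0)] -> total=7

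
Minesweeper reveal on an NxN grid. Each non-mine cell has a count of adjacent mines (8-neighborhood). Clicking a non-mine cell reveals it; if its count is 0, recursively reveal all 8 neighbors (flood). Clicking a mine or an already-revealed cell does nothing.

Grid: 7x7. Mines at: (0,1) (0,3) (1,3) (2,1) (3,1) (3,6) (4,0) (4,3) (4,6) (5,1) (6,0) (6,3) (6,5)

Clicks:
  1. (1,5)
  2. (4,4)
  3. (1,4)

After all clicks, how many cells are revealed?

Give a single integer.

Click 1 (1,5) count=0: revealed 9 new [(0,4) (0,5) (0,6) (1,4) (1,5) (1,6) (2,4) (2,5) (2,6)] -> total=9
Click 2 (4,4) count=1: revealed 1 new [(4,4)] -> total=10
Click 3 (1,4) count=2: revealed 0 new [(none)] -> total=10

Answer: 10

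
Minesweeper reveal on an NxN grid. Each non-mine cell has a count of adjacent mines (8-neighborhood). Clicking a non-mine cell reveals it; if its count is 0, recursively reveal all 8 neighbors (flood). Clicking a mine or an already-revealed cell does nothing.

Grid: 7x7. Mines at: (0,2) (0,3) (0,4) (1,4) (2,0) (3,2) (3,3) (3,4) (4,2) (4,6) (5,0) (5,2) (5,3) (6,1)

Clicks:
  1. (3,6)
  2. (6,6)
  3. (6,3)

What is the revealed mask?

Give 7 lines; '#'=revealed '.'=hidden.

Click 1 (3,6) count=1: revealed 1 new [(3,6)] -> total=1
Click 2 (6,6) count=0: revealed 6 new [(5,4) (5,5) (5,6) (6,4) (6,5) (6,6)] -> total=7
Click 3 (6,3) count=2: revealed 1 new [(6,3)] -> total=8

Answer: .......
.......
.......
......#
.......
....###
...####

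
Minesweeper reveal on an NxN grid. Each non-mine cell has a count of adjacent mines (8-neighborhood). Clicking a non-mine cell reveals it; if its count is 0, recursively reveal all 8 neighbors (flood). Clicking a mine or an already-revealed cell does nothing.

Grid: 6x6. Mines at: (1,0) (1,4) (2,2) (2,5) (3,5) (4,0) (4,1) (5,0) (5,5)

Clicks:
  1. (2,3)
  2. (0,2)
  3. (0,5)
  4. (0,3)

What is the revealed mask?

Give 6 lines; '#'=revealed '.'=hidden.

Answer: .###.#
.###..
...#..
......
......
......

Derivation:
Click 1 (2,3) count=2: revealed 1 new [(2,3)] -> total=1
Click 2 (0,2) count=0: revealed 6 new [(0,1) (0,2) (0,3) (1,1) (1,2) (1,3)] -> total=7
Click 3 (0,5) count=1: revealed 1 new [(0,5)] -> total=8
Click 4 (0,3) count=1: revealed 0 new [(none)] -> total=8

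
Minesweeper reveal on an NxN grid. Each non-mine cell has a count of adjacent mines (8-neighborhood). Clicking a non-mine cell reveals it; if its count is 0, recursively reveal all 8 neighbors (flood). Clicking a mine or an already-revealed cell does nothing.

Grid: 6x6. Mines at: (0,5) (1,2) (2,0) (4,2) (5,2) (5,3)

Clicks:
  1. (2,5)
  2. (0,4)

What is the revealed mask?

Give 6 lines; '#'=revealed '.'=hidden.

Answer: ....#.
...###
...###
...###
...###
....##

Derivation:
Click 1 (2,5) count=0: revealed 14 new [(1,3) (1,4) (1,5) (2,3) (2,4) (2,5) (3,3) (3,4) (3,5) (4,3) (4,4) (4,5) (5,4) (5,5)] -> total=14
Click 2 (0,4) count=1: revealed 1 new [(0,4)] -> total=15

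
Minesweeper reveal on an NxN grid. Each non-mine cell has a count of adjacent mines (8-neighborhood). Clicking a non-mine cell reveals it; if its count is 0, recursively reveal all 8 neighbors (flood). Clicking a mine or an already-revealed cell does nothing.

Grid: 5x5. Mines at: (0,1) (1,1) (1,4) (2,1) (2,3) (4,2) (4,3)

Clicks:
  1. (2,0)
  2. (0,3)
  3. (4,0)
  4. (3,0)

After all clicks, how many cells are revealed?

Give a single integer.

Answer: 6

Derivation:
Click 1 (2,0) count=2: revealed 1 new [(2,0)] -> total=1
Click 2 (0,3) count=1: revealed 1 new [(0,3)] -> total=2
Click 3 (4,0) count=0: revealed 4 new [(3,0) (3,1) (4,0) (4,1)] -> total=6
Click 4 (3,0) count=1: revealed 0 new [(none)] -> total=6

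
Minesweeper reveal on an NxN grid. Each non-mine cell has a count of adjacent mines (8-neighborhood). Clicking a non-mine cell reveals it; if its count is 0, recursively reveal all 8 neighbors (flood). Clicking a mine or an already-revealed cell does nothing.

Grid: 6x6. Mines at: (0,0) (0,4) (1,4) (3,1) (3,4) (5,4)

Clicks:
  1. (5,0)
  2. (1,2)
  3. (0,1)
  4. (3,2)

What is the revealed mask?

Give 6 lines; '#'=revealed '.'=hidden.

Answer: .###..
.###..
.###..
..#...
####..
####..

Derivation:
Click 1 (5,0) count=0: revealed 8 new [(4,0) (4,1) (4,2) (4,3) (5,0) (5,1) (5,2) (5,3)] -> total=8
Click 2 (1,2) count=0: revealed 9 new [(0,1) (0,2) (0,3) (1,1) (1,2) (1,3) (2,1) (2,2) (2,3)] -> total=17
Click 3 (0,1) count=1: revealed 0 new [(none)] -> total=17
Click 4 (3,2) count=1: revealed 1 new [(3,2)] -> total=18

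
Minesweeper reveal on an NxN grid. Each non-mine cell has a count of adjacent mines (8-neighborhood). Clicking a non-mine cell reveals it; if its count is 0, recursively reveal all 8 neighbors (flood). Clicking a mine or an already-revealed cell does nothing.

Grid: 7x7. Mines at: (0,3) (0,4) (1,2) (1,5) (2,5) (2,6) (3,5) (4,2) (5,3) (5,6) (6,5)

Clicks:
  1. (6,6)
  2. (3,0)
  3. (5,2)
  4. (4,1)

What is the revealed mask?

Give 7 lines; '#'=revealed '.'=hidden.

Answer: ##.....
##.....
##.....
##.....
##.....
###....
###...#

Derivation:
Click 1 (6,6) count=2: revealed 1 new [(6,6)] -> total=1
Click 2 (3,0) count=0: revealed 16 new [(0,0) (0,1) (1,0) (1,1) (2,0) (2,1) (3,0) (3,1) (4,0) (4,1) (5,0) (5,1) (5,2) (6,0) (6,1) (6,2)] -> total=17
Click 3 (5,2) count=2: revealed 0 new [(none)] -> total=17
Click 4 (4,1) count=1: revealed 0 new [(none)] -> total=17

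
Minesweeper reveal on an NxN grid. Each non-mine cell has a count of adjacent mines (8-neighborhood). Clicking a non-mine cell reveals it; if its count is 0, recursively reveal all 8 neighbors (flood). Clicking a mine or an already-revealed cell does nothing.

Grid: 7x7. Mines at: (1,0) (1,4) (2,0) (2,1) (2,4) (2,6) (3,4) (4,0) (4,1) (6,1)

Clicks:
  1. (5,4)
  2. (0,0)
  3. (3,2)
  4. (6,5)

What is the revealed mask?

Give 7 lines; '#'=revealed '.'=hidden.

Click 1 (5,4) count=0: revealed 17 new [(3,5) (3,6) (4,2) (4,3) (4,4) (4,5) (4,6) (5,2) (5,3) (5,4) (5,5) (5,6) (6,2) (6,3) (6,4) (6,5) (6,6)] -> total=17
Click 2 (0,0) count=1: revealed 1 new [(0,0)] -> total=18
Click 3 (3,2) count=2: revealed 1 new [(3,2)] -> total=19
Click 4 (6,5) count=0: revealed 0 new [(none)] -> total=19

Answer: #......
.......
.......
..#..##
..#####
..#####
..#####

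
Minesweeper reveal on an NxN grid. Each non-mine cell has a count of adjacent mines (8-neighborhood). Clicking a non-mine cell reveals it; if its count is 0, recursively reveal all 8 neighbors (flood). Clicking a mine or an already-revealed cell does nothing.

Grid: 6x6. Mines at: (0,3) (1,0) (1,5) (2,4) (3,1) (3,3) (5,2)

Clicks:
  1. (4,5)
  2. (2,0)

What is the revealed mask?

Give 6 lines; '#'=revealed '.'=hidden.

Click 1 (4,5) count=0: revealed 8 new [(3,4) (3,5) (4,3) (4,4) (4,5) (5,3) (5,4) (5,5)] -> total=8
Click 2 (2,0) count=2: revealed 1 new [(2,0)] -> total=9

Answer: ......
......
#.....
....##
...###
...###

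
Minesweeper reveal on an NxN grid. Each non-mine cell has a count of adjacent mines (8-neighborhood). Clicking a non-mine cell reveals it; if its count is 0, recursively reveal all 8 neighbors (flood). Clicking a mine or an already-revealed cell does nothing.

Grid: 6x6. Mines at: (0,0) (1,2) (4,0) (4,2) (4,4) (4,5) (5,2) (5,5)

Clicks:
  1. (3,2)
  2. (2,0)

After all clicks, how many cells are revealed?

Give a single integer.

Answer: 7

Derivation:
Click 1 (3,2) count=1: revealed 1 new [(3,2)] -> total=1
Click 2 (2,0) count=0: revealed 6 new [(1,0) (1,1) (2,0) (2,1) (3,0) (3,1)] -> total=7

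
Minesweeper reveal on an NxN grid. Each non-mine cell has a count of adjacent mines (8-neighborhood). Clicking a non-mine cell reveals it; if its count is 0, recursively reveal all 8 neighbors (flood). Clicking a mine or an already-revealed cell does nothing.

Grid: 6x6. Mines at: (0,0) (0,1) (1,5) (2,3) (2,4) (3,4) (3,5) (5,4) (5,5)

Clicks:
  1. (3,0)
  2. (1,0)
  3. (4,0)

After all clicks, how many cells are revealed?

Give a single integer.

Click 1 (3,0) count=0: revealed 18 new [(1,0) (1,1) (1,2) (2,0) (2,1) (2,2) (3,0) (3,1) (3,2) (3,3) (4,0) (4,1) (4,2) (4,3) (5,0) (5,1) (5,2) (5,3)] -> total=18
Click 2 (1,0) count=2: revealed 0 new [(none)] -> total=18
Click 3 (4,0) count=0: revealed 0 new [(none)] -> total=18

Answer: 18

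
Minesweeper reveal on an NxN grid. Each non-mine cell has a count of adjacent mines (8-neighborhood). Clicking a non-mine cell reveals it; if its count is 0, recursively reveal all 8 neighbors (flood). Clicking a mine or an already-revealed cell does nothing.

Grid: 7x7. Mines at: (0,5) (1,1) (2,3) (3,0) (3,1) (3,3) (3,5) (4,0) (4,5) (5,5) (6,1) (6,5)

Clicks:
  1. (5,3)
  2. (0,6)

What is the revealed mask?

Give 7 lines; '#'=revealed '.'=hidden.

Click 1 (5,3) count=0: revealed 9 new [(4,2) (4,3) (4,4) (5,2) (5,3) (5,4) (6,2) (6,3) (6,4)] -> total=9
Click 2 (0,6) count=1: revealed 1 new [(0,6)] -> total=10

Answer: ......#
.......
.......
.......
..###..
..###..
..###..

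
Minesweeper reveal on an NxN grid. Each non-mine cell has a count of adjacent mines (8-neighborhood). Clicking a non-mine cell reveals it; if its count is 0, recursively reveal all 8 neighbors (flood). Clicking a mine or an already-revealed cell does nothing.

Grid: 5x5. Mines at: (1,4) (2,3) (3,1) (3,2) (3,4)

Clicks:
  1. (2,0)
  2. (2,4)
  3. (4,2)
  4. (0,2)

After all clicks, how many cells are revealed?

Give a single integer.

Answer: 13

Derivation:
Click 1 (2,0) count=1: revealed 1 new [(2,0)] -> total=1
Click 2 (2,4) count=3: revealed 1 new [(2,4)] -> total=2
Click 3 (4,2) count=2: revealed 1 new [(4,2)] -> total=3
Click 4 (0,2) count=0: revealed 10 new [(0,0) (0,1) (0,2) (0,3) (1,0) (1,1) (1,2) (1,3) (2,1) (2,2)] -> total=13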